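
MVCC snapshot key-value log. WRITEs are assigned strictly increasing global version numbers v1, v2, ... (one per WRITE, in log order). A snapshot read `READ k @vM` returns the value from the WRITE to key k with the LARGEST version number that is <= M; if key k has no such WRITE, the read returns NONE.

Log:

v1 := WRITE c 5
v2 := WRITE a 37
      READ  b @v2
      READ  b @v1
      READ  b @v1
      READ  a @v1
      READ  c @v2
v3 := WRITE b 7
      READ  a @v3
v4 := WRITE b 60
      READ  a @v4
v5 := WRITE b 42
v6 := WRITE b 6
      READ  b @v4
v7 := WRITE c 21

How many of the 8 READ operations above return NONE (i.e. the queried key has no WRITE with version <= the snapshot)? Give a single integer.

v1: WRITE c=5  (c history now [(1, 5)])
v2: WRITE a=37  (a history now [(2, 37)])
READ b @v2: history=[] -> no version <= 2 -> NONE
READ b @v1: history=[] -> no version <= 1 -> NONE
READ b @v1: history=[] -> no version <= 1 -> NONE
READ a @v1: history=[(2, 37)] -> no version <= 1 -> NONE
READ c @v2: history=[(1, 5)] -> pick v1 -> 5
v3: WRITE b=7  (b history now [(3, 7)])
READ a @v3: history=[(2, 37)] -> pick v2 -> 37
v4: WRITE b=60  (b history now [(3, 7), (4, 60)])
READ a @v4: history=[(2, 37)] -> pick v2 -> 37
v5: WRITE b=42  (b history now [(3, 7), (4, 60), (5, 42)])
v6: WRITE b=6  (b history now [(3, 7), (4, 60), (5, 42), (6, 6)])
READ b @v4: history=[(3, 7), (4, 60), (5, 42), (6, 6)] -> pick v4 -> 60
v7: WRITE c=21  (c history now [(1, 5), (7, 21)])
Read results in order: ['NONE', 'NONE', 'NONE', 'NONE', '5', '37', '37', '60']
NONE count = 4

Answer: 4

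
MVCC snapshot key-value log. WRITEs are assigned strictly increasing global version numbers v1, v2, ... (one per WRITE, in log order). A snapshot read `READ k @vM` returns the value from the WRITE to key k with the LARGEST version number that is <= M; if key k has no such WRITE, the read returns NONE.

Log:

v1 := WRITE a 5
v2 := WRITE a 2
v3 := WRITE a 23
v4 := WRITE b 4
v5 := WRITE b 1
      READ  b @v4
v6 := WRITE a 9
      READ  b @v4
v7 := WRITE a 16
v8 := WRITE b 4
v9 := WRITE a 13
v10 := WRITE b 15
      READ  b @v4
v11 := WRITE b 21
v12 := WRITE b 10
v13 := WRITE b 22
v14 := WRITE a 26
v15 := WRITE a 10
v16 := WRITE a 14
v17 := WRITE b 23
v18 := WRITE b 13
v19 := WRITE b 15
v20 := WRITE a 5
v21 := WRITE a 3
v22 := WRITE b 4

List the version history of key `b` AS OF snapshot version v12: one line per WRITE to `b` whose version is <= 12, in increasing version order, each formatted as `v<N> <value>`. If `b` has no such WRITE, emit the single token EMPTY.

Answer: v4 4
v5 1
v8 4
v10 15
v11 21
v12 10

Derivation:
Scan writes for key=b with version <= 12:
  v1 WRITE a 5 -> skip
  v2 WRITE a 2 -> skip
  v3 WRITE a 23 -> skip
  v4 WRITE b 4 -> keep
  v5 WRITE b 1 -> keep
  v6 WRITE a 9 -> skip
  v7 WRITE a 16 -> skip
  v8 WRITE b 4 -> keep
  v9 WRITE a 13 -> skip
  v10 WRITE b 15 -> keep
  v11 WRITE b 21 -> keep
  v12 WRITE b 10 -> keep
  v13 WRITE b 22 -> drop (> snap)
  v14 WRITE a 26 -> skip
  v15 WRITE a 10 -> skip
  v16 WRITE a 14 -> skip
  v17 WRITE b 23 -> drop (> snap)
  v18 WRITE b 13 -> drop (> snap)
  v19 WRITE b 15 -> drop (> snap)
  v20 WRITE a 5 -> skip
  v21 WRITE a 3 -> skip
  v22 WRITE b 4 -> drop (> snap)
Collected: [(4, 4), (5, 1), (8, 4), (10, 15), (11, 21), (12, 10)]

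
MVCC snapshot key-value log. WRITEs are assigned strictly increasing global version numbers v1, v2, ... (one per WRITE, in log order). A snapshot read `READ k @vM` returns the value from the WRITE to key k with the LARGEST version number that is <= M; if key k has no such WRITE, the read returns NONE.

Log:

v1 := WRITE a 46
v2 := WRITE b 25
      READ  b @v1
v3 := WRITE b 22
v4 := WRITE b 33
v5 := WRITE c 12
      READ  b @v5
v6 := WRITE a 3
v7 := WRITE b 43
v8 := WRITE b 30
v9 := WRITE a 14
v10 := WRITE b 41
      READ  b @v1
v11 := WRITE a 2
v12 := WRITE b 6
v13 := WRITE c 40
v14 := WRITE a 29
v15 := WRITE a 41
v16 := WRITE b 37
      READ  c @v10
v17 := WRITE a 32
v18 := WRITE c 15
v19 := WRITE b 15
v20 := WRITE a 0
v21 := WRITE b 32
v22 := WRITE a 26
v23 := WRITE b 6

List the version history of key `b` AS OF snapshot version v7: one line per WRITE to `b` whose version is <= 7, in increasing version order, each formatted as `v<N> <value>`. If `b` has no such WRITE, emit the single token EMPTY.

Answer: v2 25
v3 22
v4 33
v7 43

Derivation:
Scan writes for key=b with version <= 7:
  v1 WRITE a 46 -> skip
  v2 WRITE b 25 -> keep
  v3 WRITE b 22 -> keep
  v4 WRITE b 33 -> keep
  v5 WRITE c 12 -> skip
  v6 WRITE a 3 -> skip
  v7 WRITE b 43 -> keep
  v8 WRITE b 30 -> drop (> snap)
  v9 WRITE a 14 -> skip
  v10 WRITE b 41 -> drop (> snap)
  v11 WRITE a 2 -> skip
  v12 WRITE b 6 -> drop (> snap)
  v13 WRITE c 40 -> skip
  v14 WRITE a 29 -> skip
  v15 WRITE a 41 -> skip
  v16 WRITE b 37 -> drop (> snap)
  v17 WRITE a 32 -> skip
  v18 WRITE c 15 -> skip
  v19 WRITE b 15 -> drop (> snap)
  v20 WRITE a 0 -> skip
  v21 WRITE b 32 -> drop (> snap)
  v22 WRITE a 26 -> skip
  v23 WRITE b 6 -> drop (> snap)
Collected: [(2, 25), (3, 22), (4, 33), (7, 43)]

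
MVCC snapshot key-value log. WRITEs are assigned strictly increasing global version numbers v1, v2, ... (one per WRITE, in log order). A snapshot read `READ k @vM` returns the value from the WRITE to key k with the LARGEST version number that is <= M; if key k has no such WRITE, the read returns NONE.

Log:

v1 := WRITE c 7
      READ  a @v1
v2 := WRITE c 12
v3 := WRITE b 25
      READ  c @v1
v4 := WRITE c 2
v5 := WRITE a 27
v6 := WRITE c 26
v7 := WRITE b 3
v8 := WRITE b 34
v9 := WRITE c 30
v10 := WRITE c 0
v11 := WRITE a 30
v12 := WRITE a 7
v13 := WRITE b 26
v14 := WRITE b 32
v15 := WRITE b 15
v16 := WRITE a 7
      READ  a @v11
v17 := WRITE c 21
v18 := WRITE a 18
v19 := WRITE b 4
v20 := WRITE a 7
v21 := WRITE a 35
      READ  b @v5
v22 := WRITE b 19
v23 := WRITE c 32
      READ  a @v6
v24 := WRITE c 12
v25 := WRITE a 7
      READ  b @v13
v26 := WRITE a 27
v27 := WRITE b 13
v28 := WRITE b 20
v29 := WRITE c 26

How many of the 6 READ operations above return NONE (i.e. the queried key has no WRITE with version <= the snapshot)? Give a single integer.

v1: WRITE c=7  (c history now [(1, 7)])
READ a @v1: history=[] -> no version <= 1 -> NONE
v2: WRITE c=12  (c history now [(1, 7), (2, 12)])
v3: WRITE b=25  (b history now [(3, 25)])
READ c @v1: history=[(1, 7), (2, 12)] -> pick v1 -> 7
v4: WRITE c=2  (c history now [(1, 7), (2, 12), (4, 2)])
v5: WRITE a=27  (a history now [(5, 27)])
v6: WRITE c=26  (c history now [(1, 7), (2, 12), (4, 2), (6, 26)])
v7: WRITE b=3  (b history now [(3, 25), (7, 3)])
v8: WRITE b=34  (b history now [(3, 25), (7, 3), (8, 34)])
v9: WRITE c=30  (c history now [(1, 7), (2, 12), (4, 2), (6, 26), (9, 30)])
v10: WRITE c=0  (c history now [(1, 7), (2, 12), (4, 2), (6, 26), (9, 30), (10, 0)])
v11: WRITE a=30  (a history now [(5, 27), (11, 30)])
v12: WRITE a=7  (a history now [(5, 27), (11, 30), (12, 7)])
v13: WRITE b=26  (b history now [(3, 25), (7, 3), (8, 34), (13, 26)])
v14: WRITE b=32  (b history now [(3, 25), (7, 3), (8, 34), (13, 26), (14, 32)])
v15: WRITE b=15  (b history now [(3, 25), (7, 3), (8, 34), (13, 26), (14, 32), (15, 15)])
v16: WRITE a=7  (a history now [(5, 27), (11, 30), (12, 7), (16, 7)])
READ a @v11: history=[(5, 27), (11, 30), (12, 7), (16, 7)] -> pick v11 -> 30
v17: WRITE c=21  (c history now [(1, 7), (2, 12), (4, 2), (6, 26), (9, 30), (10, 0), (17, 21)])
v18: WRITE a=18  (a history now [(5, 27), (11, 30), (12, 7), (16, 7), (18, 18)])
v19: WRITE b=4  (b history now [(3, 25), (7, 3), (8, 34), (13, 26), (14, 32), (15, 15), (19, 4)])
v20: WRITE a=7  (a history now [(5, 27), (11, 30), (12, 7), (16, 7), (18, 18), (20, 7)])
v21: WRITE a=35  (a history now [(5, 27), (11, 30), (12, 7), (16, 7), (18, 18), (20, 7), (21, 35)])
READ b @v5: history=[(3, 25), (7, 3), (8, 34), (13, 26), (14, 32), (15, 15), (19, 4)] -> pick v3 -> 25
v22: WRITE b=19  (b history now [(3, 25), (7, 3), (8, 34), (13, 26), (14, 32), (15, 15), (19, 4), (22, 19)])
v23: WRITE c=32  (c history now [(1, 7), (2, 12), (4, 2), (6, 26), (9, 30), (10, 0), (17, 21), (23, 32)])
READ a @v6: history=[(5, 27), (11, 30), (12, 7), (16, 7), (18, 18), (20, 7), (21, 35)] -> pick v5 -> 27
v24: WRITE c=12  (c history now [(1, 7), (2, 12), (4, 2), (6, 26), (9, 30), (10, 0), (17, 21), (23, 32), (24, 12)])
v25: WRITE a=7  (a history now [(5, 27), (11, 30), (12, 7), (16, 7), (18, 18), (20, 7), (21, 35), (25, 7)])
READ b @v13: history=[(3, 25), (7, 3), (8, 34), (13, 26), (14, 32), (15, 15), (19, 4), (22, 19)] -> pick v13 -> 26
v26: WRITE a=27  (a history now [(5, 27), (11, 30), (12, 7), (16, 7), (18, 18), (20, 7), (21, 35), (25, 7), (26, 27)])
v27: WRITE b=13  (b history now [(3, 25), (7, 3), (8, 34), (13, 26), (14, 32), (15, 15), (19, 4), (22, 19), (27, 13)])
v28: WRITE b=20  (b history now [(3, 25), (7, 3), (8, 34), (13, 26), (14, 32), (15, 15), (19, 4), (22, 19), (27, 13), (28, 20)])
v29: WRITE c=26  (c history now [(1, 7), (2, 12), (4, 2), (6, 26), (9, 30), (10, 0), (17, 21), (23, 32), (24, 12), (29, 26)])
Read results in order: ['NONE', '7', '30', '25', '27', '26']
NONE count = 1

Answer: 1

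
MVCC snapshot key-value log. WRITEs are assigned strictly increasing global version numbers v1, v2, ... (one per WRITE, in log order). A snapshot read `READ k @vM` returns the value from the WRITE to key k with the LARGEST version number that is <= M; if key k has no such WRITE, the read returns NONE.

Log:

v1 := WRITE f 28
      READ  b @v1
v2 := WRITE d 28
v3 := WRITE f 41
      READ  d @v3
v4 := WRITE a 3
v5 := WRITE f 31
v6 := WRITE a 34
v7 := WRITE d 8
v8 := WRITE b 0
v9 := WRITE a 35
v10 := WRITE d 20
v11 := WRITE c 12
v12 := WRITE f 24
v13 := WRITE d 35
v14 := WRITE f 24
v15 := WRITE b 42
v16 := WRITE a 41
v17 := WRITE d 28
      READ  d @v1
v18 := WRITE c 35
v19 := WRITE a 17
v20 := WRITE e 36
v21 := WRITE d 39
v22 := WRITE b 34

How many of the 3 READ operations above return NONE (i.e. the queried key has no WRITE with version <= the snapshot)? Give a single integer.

Answer: 2

Derivation:
v1: WRITE f=28  (f history now [(1, 28)])
READ b @v1: history=[] -> no version <= 1 -> NONE
v2: WRITE d=28  (d history now [(2, 28)])
v3: WRITE f=41  (f history now [(1, 28), (3, 41)])
READ d @v3: history=[(2, 28)] -> pick v2 -> 28
v4: WRITE a=3  (a history now [(4, 3)])
v5: WRITE f=31  (f history now [(1, 28), (3, 41), (5, 31)])
v6: WRITE a=34  (a history now [(4, 3), (6, 34)])
v7: WRITE d=8  (d history now [(2, 28), (7, 8)])
v8: WRITE b=0  (b history now [(8, 0)])
v9: WRITE a=35  (a history now [(4, 3), (6, 34), (9, 35)])
v10: WRITE d=20  (d history now [(2, 28), (7, 8), (10, 20)])
v11: WRITE c=12  (c history now [(11, 12)])
v12: WRITE f=24  (f history now [(1, 28), (3, 41), (5, 31), (12, 24)])
v13: WRITE d=35  (d history now [(2, 28), (7, 8), (10, 20), (13, 35)])
v14: WRITE f=24  (f history now [(1, 28), (3, 41), (5, 31), (12, 24), (14, 24)])
v15: WRITE b=42  (b history now [(8, 0), (15, 42)])
v16: WRITE a=41  (a history now [(4, 3), (6, 34), (9, 35), (16, 41)])
v17: WRITE d=28  (d history now [(2, 28), (7, 8), (10, 20), (13, 35), (17, 28)])
READ d @v1: history=[(2, 28), (7, 8), (10, 20), (13, 35), (17, 28)] -> no version <= 1 -> NONE
v18: WRITE c=35  (c history now [(11, 12), (18, 35)])
v19: WRITE a=17  (a history now [(4, 3), (6, 34), (9, 35), (16, 41), (19, 17)])
v20: WRITE e=36  (e history now [(20, 36)])
v21: WRITE d=39  (d history now [(2, 28), (7, 8), (10, 20), (13, 35), (17, 28), (21, 39)])
v22: WRITE b=34  (b history now [(8, 0), (15, 42), (22, 34)])
Read results in order: ['NONE', '28', 'NONE']
NONE count = 2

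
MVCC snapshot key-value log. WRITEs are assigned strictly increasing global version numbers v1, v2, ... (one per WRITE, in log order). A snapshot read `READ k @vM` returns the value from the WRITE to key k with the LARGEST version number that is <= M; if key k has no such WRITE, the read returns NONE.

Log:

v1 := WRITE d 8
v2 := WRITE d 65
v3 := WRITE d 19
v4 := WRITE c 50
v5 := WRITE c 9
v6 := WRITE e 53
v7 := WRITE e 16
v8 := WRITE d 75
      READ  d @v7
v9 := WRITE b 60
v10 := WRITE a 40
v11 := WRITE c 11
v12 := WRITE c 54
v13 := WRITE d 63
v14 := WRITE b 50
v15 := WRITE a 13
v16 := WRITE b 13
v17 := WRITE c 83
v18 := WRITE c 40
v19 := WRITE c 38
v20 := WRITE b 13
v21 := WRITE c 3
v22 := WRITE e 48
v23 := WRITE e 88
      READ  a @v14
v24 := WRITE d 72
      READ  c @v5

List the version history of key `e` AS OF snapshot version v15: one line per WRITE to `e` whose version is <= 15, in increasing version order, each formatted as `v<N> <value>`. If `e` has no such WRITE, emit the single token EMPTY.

Answer: v6 53
v7 16

Derivation:
Scan writes for key=e with version <= 15:
  v1 WRITE d 8 -> skip
  v2 WRITE d 65 -> skip
  v3 WRITE d 19 -> skip
  v4 WRITE c 50 -> skip
  v5 WRITE c 9 -> skip
  v6 WRITE e 53 -> keep
  v7 WRITE e 16 -> keep
  v8 WRITE d 75 -> skip
  v9 WRITE b 60 -> skip
  v10 WRITE a 40 -> skip
  v11 WRITE c 11 -> skip
  v12 WRITE c 54 -> skip
  v13 WRITE d 63 -> skip
  v14 WRITE b 50 -> skip
  v15 WRITE a 13 -> skip
  v16 WRITE b 13 -> skip
  v17 WRITE c 83 -> skip
  v18 WRITE c 40 -> skip
  v19 WRITE c 38 -> skip
  v20 WRITE b 13 -> skip
  v21 WRITE c 3 -> skip
  v22 WRITE e 48 -> drop (> snap)
  v23 WRITE e 88 -> drop (> snap)
  v24 WRITE d 72 -> skip
Collected: [(6, 53), (7, 16)]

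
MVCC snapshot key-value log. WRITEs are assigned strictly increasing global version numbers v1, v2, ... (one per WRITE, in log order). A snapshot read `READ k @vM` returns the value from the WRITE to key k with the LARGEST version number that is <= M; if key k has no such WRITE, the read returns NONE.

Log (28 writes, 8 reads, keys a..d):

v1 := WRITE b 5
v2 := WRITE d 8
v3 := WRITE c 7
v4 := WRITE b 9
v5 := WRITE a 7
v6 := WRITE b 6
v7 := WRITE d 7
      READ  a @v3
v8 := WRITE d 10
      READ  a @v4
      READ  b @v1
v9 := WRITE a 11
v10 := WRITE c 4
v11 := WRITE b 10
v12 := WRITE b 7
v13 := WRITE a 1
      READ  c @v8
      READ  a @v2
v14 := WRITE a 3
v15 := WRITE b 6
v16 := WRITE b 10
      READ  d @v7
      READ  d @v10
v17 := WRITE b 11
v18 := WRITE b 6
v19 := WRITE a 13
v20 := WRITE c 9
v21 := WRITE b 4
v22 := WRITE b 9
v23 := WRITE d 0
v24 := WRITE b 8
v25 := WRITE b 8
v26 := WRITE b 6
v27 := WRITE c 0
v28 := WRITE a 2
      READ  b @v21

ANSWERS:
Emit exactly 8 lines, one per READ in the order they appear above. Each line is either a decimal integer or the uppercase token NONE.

Answer: NONE
NONE
5
7
NONE
7
10
4

Derivation:
v1: WRITE b=5  (b history now [(1, 5)])
v2: WRITE d=8  (d history now [(2, 8)])
v3: WRITE c=7  (c history now [(3, 7)])
v4: WRITE b=9  (b history now [(1, 5), (4, 9)])
v5: WRITE a=7  (a history now [(5, 7)])
v6: WRITE b=6  (b history now [(1, 5), (4, 9), (6, 6)])
v7: WRITE d=7  (d history now [(2, 8), (7, 7)])
READ a @v3: history=[(5, 7)] -> no version <= 3 -> NONE
v8: WRITE d=10  (d history now [(2, 8), (7, 7), (8, 10)])
READ a @v4: history=[(5, 7)] -> no version <= 4 -> NONE
READ b @v1: history=[(1, 5), (4, 9), (6, 6)] -> pick v1 -> 5
v9: WRITE a=11  (a history now [(5, 7), (9, 11)])
v10: WRITE c=4  (c history now [(3, 7), (10, 4)])
v11: WRITE b=10  (b history now [(1, 5), (4, 9), (6, 6), (11, 10)])
v12: WRITE b=7  (b history now [(1, 5), (4, 9), (6, 6), (11, 10), (12, 7)])
v13: WRITE a=1  (a history now [(5, 7), (9, 11), (13, 1)])
READ c @v8: history=[(3, 7), (10, 4)] -> pick v3 -> 7
READ a @v2: history=[(5, 7), (9, 11), (13, 1)] -> no version <= 2 -> NONE
v14: WRITE a=3  (a history now [(5, 7), (9, 11), (13, 1), (14, 3)])
v15: WRITE b=6  (b history now [(1, 5), (4, 9), (6, 6), (11, 10), (12, 7), (15, 6)])
v16: WRITE b=10  (b history now [(1, 5), (4, 9), (6, 6), (11, 10), (12, 7), (15, 6), (16, 10)])
READ d @v7: history=[(2, 8), (7, 7), (8, 10)] -> pick v7 -> 7
READ d @v10: history=[(2, 8), (7, 7), (8, 10)] -> pick v8 -> 10
v17: WRITE b=11  (b history now [(1, 5), (4, 9), (6, 6), (11, 10), (12, 7), (15, 6), (16, 10), (17, 11)])
v18: WRITE b=6  (b history now [(1, 5), (4, 9), (6, 6), (11, 10), (12, 7), (15, 6), (16, 10), (17, 11), (18, 6)])
v19: WRITE a=13  (a history now [(5, 7), (9, 11), (13, 1), (14, 3), (19, 13)])
v20: WRITE c=9  (c history now [(3, 7), (10, 4), (20, 9)])
v21: WRITE b=4  (b history now [(1, 5), (4, 9), (6, 6), (11, 10), (12, 7), (15, 6), (16, 10), (17, 11), (18, 6), (21, 4)])
v22: WRITE b=9  (b history now [(1, 5), (4, 9), (6, 6), (11, 10), (12, 7), (15, 6), (16, 10), (17, 11), (18, 6), (21, 4), (22, 9)])
v23: WRITE d=0  (d history now [(2, 8), (7, 7), (8, 10), (23, 0)])
v24: WRITE b=8  (b history now [(1, 5), (4, 9), (6, 6), (11, 10), (12, 7), (15, 6), (16, 10), (17, 11), (18, 6), (21, 4), (22, 9), (24, 8)])
v25: WRITE b=8  (b history now [(1, 5), (4, 9), (6, 6), (11, 10), (12, 7), (15, 6), (16, 10), (17, 11), (18, 6), (21, 4), (22, 9), (24, 8), (25, 8)])
v26: WRITE b=6  (b history now [(1, 5), (4, 9), (6, 6), (11, 10), (12, 7), (15, 6), (16, 10), (17, 11), (18, 6), (21, 4), (22, 9), (24, 8), (25, 8), (26, 6)])
v27: WRITE c=0  (c history now [(3, 7), (10, 4), (20, 9), (27, 0)])
v28: WRITE a=2  (a history now [(5, 7), (9, 11), (13, 1), (14, 3), (19, 13), (28, 2)])
READ b @v21: history=[(1, 5), (4, 9), (6, 6), (11, 10), (12, 7), (15, 6), (16, 10), (17, 11), (18, 6), (21, 4), (22, 9), (24, 8), (25, 8), (26, 6)] -> pick v21 -> 4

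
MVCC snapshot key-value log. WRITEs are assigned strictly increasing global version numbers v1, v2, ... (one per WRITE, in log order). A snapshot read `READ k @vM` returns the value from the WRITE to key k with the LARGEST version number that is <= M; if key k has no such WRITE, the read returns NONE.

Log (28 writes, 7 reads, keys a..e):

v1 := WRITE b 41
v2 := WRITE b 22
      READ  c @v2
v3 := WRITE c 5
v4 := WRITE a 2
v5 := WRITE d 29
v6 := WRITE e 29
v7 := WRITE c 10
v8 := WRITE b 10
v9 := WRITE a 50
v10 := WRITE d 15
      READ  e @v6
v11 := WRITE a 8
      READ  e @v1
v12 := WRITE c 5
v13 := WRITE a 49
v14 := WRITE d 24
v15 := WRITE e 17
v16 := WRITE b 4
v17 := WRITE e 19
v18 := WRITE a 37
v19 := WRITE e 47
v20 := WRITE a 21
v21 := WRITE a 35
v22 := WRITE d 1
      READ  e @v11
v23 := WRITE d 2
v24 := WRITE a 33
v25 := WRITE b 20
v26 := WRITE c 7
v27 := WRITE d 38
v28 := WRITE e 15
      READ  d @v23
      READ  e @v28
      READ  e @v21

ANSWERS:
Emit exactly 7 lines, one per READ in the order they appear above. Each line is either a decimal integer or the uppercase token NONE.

v1: WRITE b=41  (b history now [(1, 41)])
v2: WRITE b=22  (b history now [(1, 41), (2, 22)])
READ c @v2: history=[] -> no version <= 2 -> NONE
v3: WRITE c=5  (c history now [(3, 5)])
v4: WRITE a=2  (a history now [(4, 2)])
v5: WRITE d=29  (d history now [(5, 29)])
v6: WRITE e=29  (e history now [(6, 29)])
v7: WRITE c=10  (c history now [(3, 5), (7, 10)])
v8: WRITE b=10  (b history now [(1, 41), (2, 22), (8, 10)])
v9: WRITE a=50  (a history now [(4, 2), (9, 50)])
v10: WRITE d=15  (d history now [(5, 29), (10, 15)])
READ e @v6: history=[(6, 29)] -> pick v6 -> 29
v11: WRITE a=8  (a history now [(4, 2), (9, 50), (11, 8)])
READ e @v1: history=[(6, 29)] -> no version <= 1 -> NONE
v12: WRITE c=5  (c history now [(3, 5), (7, 10), (12, 5)])
v13: WRITE a=49  (a history now [(4, 2), (9, 50), (11, 8), (13, 49)])
v14: WRITE d=24  (d history now [(5, 29), (10, 15), (14, 24)])
v15: WRITE e=17  (e history now [(6, 29), (15, 17)])
v16: WRITE b=4  (b history now [(1, 41), (2, 22), (8, 10), (16, 4)])
v17: WRITE e=19  (e history now [(6, 29), (15, 17), (17, 19)])
v18: WRITE a=37  (a history now [(4, 2), (9, 50), (11, 8), (13, 49), (18, 37)])
v19: WRITE e=47  (e history now [(6, 29), (15, 17), (17, 19), (19, 47)])
v20: WRITE a=21  (a history now [(4, 2), (9, 50), (11, 8), (13, 49), (18, 37), (20, 21)])
v21: WRITE a=35  (a history now [(4, 2), (9, 50), (11, 8), (13, 49), (18, 37), (20, 21), (21, 35)])
v22: WRITE d=1  (d history now [(5, 29), (10, 15), (14, 24), (22, 1)])
READ e @v11: history=[(6, 29), (15, 17), (17, 19), (19, 47)] -> pick v6 -> 29
v23: WRITE d=2  (d history now [(5, 29), (10, 15), (14, 24), (22, 1), (23, 2)])
v24: WRITE a=33  (a history now [(4, 2), (9, 50), (11, 8), (13, 49), (18, 37), (20, 21), (21, 35), (24, 33)])
v25: WRITE b=20  (b history now [(1, 41), (2, 22), (8, 10), (16, 4), (25, 20)])
v26: WRITE c=7  (c history now [(3, 5), (7, 10), (12, 5), (26, 7)])
v27: WRITE d=38  (d history now [(5, 29), (10, 15), (14, 24), (22, 1), (23, 2), (27, 38)])
v28: WRITE e=15  (e history now [(6, 29), (15, 17), (17, 19), (19, 47), (28, 15)])
READ d @v23: history=[(5, 29), (10, 15), (14, 24), (22, 1), (23, 2), (27, 38)] -> pick v23 -> 2
READ e @v28: history=[(6, 29), (15, 17), (17, 19), (19, 47), (28, 15)] -> pick v28 -> 15
READ e @v21: history=[(6, 29), (15, 17), (17, 19), (19, 47), (28, 15)] -> pick v19 -> 47

Answer: NONE
29
NONE
29
2
15
47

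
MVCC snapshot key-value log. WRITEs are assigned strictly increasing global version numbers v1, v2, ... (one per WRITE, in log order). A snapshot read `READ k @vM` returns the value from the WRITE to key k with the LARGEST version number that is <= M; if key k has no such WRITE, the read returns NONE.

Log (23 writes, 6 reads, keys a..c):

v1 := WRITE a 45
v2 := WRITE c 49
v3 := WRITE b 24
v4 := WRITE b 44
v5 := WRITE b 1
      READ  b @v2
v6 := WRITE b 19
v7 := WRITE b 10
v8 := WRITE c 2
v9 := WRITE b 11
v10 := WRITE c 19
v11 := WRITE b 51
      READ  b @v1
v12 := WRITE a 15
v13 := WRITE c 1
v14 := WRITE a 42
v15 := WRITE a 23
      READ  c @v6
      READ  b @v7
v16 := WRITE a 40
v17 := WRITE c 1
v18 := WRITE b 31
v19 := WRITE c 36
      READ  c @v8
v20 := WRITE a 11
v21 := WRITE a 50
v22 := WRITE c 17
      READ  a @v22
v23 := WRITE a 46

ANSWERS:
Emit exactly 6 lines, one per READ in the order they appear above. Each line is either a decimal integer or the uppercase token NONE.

Answer: NONE
NONE
49
10
2
50

Derivation:
v1: WRITE a=45  (a history now [(1, 45)])
v2: WRITE c=49  (c history now [(2, 49)])
v3: WRITE b=24  (b history now [(3, 24)])
v4: WRITE b=44  (b history now [(3, 24), (4, 44)])
v5: WRITE b=1  (b history now [(3, 24), (4, 44), (5, 1)])
READ b @v2: history=[(3, 24), (4, 44), (5, 1)] -> no version <= 2 -> NONE
v6: WRITE b=19  (b history now [(3, 24), (4, 44), (5, 1), (6, 19)])
v7: WRITE b=10  (b history now [(3, 24), (4, 44), (5, 1), (6, 19), (7, 10)])
v8: WRITE c=2  (c history now [(2, 49), (8, 2)])
v9: WRITE b=11  (b history now [(3, 24), (4, 44), (5, 1), (6, 19), (7, 10), (9, 11)])
v10: WRITE c=19  (c history now [(2, 49), (8, 2), (10, 19)])
v11: WRITE b=51  (b history now [(3, 24), (4, 44), (5, 1), (6, 19), (7, 10), (9, 11), (11, 51)])
READ b @v1: history=[(3, 24), (4, 44), (5, 1), (6, 19), (7, 10), (9, 11), (11, 51)] -> no version <= 1 -> NONE
v12: WRITE a=15  (a history now [(1, 45), (12, 15)])
v13: WRITE c=1  (c history now [(2, 49), (8, 2), (10, 19), (13, 1)])
v14: WRITE a=42  (a history now [(1, 45), (12, 15), (14, 42)])
v15: WRITE a=23  (a history now [(1, 45), (12, 15), (14, 42), (15, 23)])
READ c @v6: history=[(2, 49), (8, 2), (10, 19), (13, 1)] -> pick v2 -> 49
READ b @v7: history=[(3, 24), (4, 44), (5, 1), (6, 19), (7, 10), (9, 11), (11, 51)] -> pick v7 -> 10
v16: WRITE a=40  (a history now [(1, 45), (12, 15), (14, 42), (15, 23), (16, 40)])
v17: WRITE c=1  (c history now [(2, 49), (8, 2), (10, 19), (13, 1), (17, 1)])
v18: WRITE b=31  (b history now [(3, 24), (4, 44), (5, 1), (6, 19), (7, 10), (9, 11), (11, 51), (18, 31)])
v19: WRITE c=36  (c history now [(2, 49), (8, 2), (10, 19), (13, 1), (17, 1), (19, 36)])
READ c @v8: history=[(2, 49), (8, 2), (10, 19), (13, 1), (17, 1), (19, 36)] -> pick v8 -> 2
v20: WRITE a=11  (a history now [(1, 45), (12, 15), (14, 42), (15, 23), (16, 40), (20, 11)])
v21: WRITE a=50  (a history now [(1, 45), (12, 15), (14, 42), (15, 23), (16, 40), (20, 11), (21, 50)])
v22: WRITE c=17  (c history now [(2, 49), (8, 2), (10, 19), (13, 1), (17, 1), (19, 36), (22, 17)])
READ a @v22: history=[(1, 45), (12, 15), (14, 42), (15, 23), (16, 40), (20, 11), (21, 50)] -> pick v21 -> 50
v23: WRITE a=46  (a history now [(1, 45), (12, 15), (14, 42), (15, 23), (16, 40), (20, 11), (21, 50), (23, 46)])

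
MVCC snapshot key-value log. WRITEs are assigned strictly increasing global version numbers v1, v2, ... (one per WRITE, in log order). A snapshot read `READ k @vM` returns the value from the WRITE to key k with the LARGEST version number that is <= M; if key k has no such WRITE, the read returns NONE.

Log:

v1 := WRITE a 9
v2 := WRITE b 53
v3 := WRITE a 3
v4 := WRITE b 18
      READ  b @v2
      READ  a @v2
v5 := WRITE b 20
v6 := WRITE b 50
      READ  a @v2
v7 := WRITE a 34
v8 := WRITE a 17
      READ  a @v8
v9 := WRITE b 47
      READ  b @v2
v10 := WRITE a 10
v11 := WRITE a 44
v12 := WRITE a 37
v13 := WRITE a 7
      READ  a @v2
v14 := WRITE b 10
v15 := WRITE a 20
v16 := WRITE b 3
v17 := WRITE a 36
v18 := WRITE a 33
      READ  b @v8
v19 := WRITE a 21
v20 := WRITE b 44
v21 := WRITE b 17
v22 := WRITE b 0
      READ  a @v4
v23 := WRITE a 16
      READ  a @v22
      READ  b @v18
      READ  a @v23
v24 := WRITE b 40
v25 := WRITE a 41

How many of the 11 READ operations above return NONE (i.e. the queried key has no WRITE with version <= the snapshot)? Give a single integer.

v1: WRITE a=9  (a history now [(1, 9)])
v2: WRITE b=53  (b history now [(2, 53)])
v3: WRITE a=3  (a history now [(1, 9), (3, 3)])
v4: WRITE b=18  (b history now [(2, 53), (4, 18)])
READ b @v2: history=[(2, 53), (4, 18)] -> pick v2 -> 53
READ a @v2: history=[(1, 9), (3, 3)] -> pick v1 -> 9
v5: WRITE b=20  (b history now [(2, 53), (4, 18), (5, 20)])
v6: WRITE b=50  (b history now [(2, 53), (4, 18), (5, 20), (6, 50)])
READ a @v2: history=[(1, 9), (3, 3)] -> pick v1 -> 9
v7: WRITE a=34  (a history now [(1, 9), (3, 3), (7, 34)])
v8: WRITE a=17  (a history now [(1, 9), (3, 3), (7, 34), (8, 17)])
READ a @v8: history=[(1, 9), (3, 3), (7, 34), (8, 17)] -> pick v8 -> 17
v9: WRITE b=47  (b history now [(2, 53), (4, 18), (5, 20), (6, 50), (9, 47)])
READ b @v2: history=[(2, 53), (4, 18), (5, 20), (6, 50), (9, 47)] -> pick v2 -> 53
v10: WRITE a=10  (a history now [(1, 9), (3, 3), (7, 34), (8, 17), (10, 10)])
v11: WRITE a=44  (a history now [(1, 9), (3, 3), (7, 34), (8, 17), (10, 10), (11, 44)])
v12: WRITE a=37  (a history now [(1, 9), (3, 3), (7, 34), (8, 17), (10, 10), (11, 44), (12, 37)])
v13: WRITE a=7  (a history now [(1, 9), (3, 3), (7, 34), (8, 17), (10, 10), (11, 44), (12, 37), (13, 7)])
READ a @v2: history=[(1, 9), (3, 3), (7, 34), (8, 17), (10, 10), (11, 44), (12, 37), (13, 7)] -> pick v1 -> 9
v14: WRITE b=10  (b history now [(2, 53), (4, 18), (5, 20), (6, 50), (9, 47), (14, 10)])
v15: WRITE a=20  (a history now [(1, 9), (3, 3), (7, 34), (8, 17), (10, 10), (11, 44), (12, 37), (13, 7), (15, 20)])
v16: WRITE b=3  (b history now [(2, 53), (4, 18), (5, 20), (6, 50), (9, 47), (14, 10), (16, 3)])
v17: WRITE a=36  (a history now [(1, 9), (3, 3), (7, 34), (8, 17), (10, 10), (11, 44), (12, 37), (13, 7), (15, 20), (17, 36)])
v18: WRITE a=33  (a history now [(1, 9), (3, 3), (7, 34), (8, 17), (10, 10), (11, 44), (12, 37), (13, 7), (15, 20), (17, 36), (18, 33)])
READ b @v8: history=[(2, 53), (4, 18), (5, 20), (6, 50), (9, 47), (14, 10), (16, 3)] -> pick v6 -> 50
v19: WRITE a=21  (a history now [(1, 9), (3, 3), (7, 34), (8, 17), (10, 10), (11, 44), (12, 37), (13, 7), (15, 20), (17, 36), (18, 33), (19, 21)])
v20: WRITE b=44  (b history now [(2, 53), (4, 18), (5, 20), (6, 50), (9, 47), (14, 10), (16, 3), (20, 44)])
v21: WRITE b=17  (b history now [(2, 53), (4, 18), (5, 20), (6, 50), (9, 47), (14, 10), (16, 3), (20, 44), (21, 17)])
v22: WRITE b=0  (b history now [(2, 53), (4, 18), (5, 20), (6, 50), (9, 47), (14, 10), (16, 3), (20, 44), (21, 17), (22, 0)])
READ a @v4: history=[(1, 9), (3, 3), (7, 34), (8, 17), (10, 10), (11, 44), (12, 37), (13, 7), (15, 20), (17, 36), (18, 33), (19, 21)] -> pick v3 -> 3
v23: WRITE a=16  (a history now [(1, 9), (3, 3), (7, 34), (8, 17), (10, 10), (11, 44), (12, 37), (13, 7), (15, 20), (17, 36), (18, 33), (19, 21), (23, 16)])
READ a @v22: history=[(1, 9), (3, 3), (7, 34), (8, 17), (10, 10), (11, 44), (12, 37), (13, 7), (15, 20), (17, 36), (18, 33), (19, 21), (23, 16)] -> pick v19 -> 21
READ b @v18: history=[(2, 53), (4, 18), (5, 20), (6, 50), (9, 47), (14, 10), (16, 3), (20, 44), (21, 17), (22, 0)] -> pick v16 -> 3
READ a @v23: history=[(1, 9), (3, 3), (7, 34), (8, 17), (10, 10), (11, 44), (12, 37), (13, 7), (15, 20), (17, 36), (18, 33), (19, 21), (23, 16)] -> pick v23 -> 16
v24: WRITE b=40  (b history now [(2, 53), (4, 18), (5, 20), (6, 50), (9, 47), (14, 10), (16, 3), (20, 44), (21, 17), (22, 0), (24, 40)])
v25: WRITE a=41  (a history now [(1, 9), (3, 3), (7, 34), (8, 17), (10, 10), (11, 44), (12, 37), (13, 7), (15, 20), (17, 36), (18, 33), (19, 21), (23, 16), (25, 41)])
Read results in order: ['53', '9', '9', '17', '53', '9', '50', '3', '21', '3', '16']
NONE count = 0

Answer: 0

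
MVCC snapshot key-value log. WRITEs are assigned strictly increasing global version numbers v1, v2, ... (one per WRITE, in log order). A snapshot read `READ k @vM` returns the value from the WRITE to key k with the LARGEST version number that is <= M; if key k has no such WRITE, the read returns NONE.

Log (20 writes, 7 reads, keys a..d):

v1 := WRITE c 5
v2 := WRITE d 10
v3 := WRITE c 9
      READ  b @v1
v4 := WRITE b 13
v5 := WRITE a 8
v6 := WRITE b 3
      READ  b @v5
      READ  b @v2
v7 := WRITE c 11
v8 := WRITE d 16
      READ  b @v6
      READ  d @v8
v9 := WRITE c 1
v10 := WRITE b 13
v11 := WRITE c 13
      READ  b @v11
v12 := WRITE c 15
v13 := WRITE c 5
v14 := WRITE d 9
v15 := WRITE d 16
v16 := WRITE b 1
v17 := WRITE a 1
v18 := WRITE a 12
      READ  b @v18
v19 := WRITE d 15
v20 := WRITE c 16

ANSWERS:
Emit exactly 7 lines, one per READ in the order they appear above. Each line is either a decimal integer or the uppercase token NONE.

v1: WRITE c=5  (c history now [(1, 5)])
v2: WRITE d=10  (d history now [(2, 10)])
v3: WRITE c=9  (c history now [(1, 5), (3, 9)])
READ b @v1: history=[] -> no version <= 1 -> NONE
v4: WRITE b=13  (b history now [(4, 13)])
v5: WRITE a=8  (a history now [(5, 8)])
v6: WRITE b=3  (b history now [(4, 13), (6, 3)])
READ b @v5: history=[(4, 13), (6, 3)] -> pick v4 -> 13
READ b @v2: history=[(4, 13), (6, 3)] -> no version <= 2 -> NONE
v7: WRITE c=11  (c history now [(1, 5), (3, 9), (7, 11)])
v8: WRITE d=16  (d history now [(2, 10), (8, 16)])
READ b @v6: history=[(4, 13), (6, 3)] -> pick v6 -> 3
READ d @v8: history=[(2, 10), (8, 16)] -> pick v8 -> 16
v9: WRITE c=1  (c history now [(1, 5), (3, 9), (7, 11), (9, 1)])
v10: WRITE b=13  (b history now [(4, 13), (6, 3), (10, 13)])
v11: WRITE c=13  (c history now [(1, 5), (3, 9), (7, 11), (9, 1), (11, 13)])
READ b @v11: history=[(4, 13), (6, 3), (10, 13)] -> pick v10 -> 13
v12: WRITE c=15  (c history now [(1, 5), (3, 9), (7, 11), (9, 1), (11, 13), (12, 15)])
v13: WRITE c=5  (c history now [(1, 5), (3, 9), (7, 11), (9, 1), (11, 13), (12, 15), (13, 5)])
v14: WRITE d=9  (d history now [(2, 10), (8, 16), (14, 9)])
v15: WRITE d=16  (d history now [(2, 10), (8, 16), (14, 9), (15, 16)])
v16: WRITE b=1  (b history now [(4, 13), (6, 3), (10, 13), (16, 1)])
v17: WRITE a=1  (a history now [(5, 8), (17, 1)])
v18: WRITE a=12  (a history now [(5, 8), (17, 1), (18, 12)])
READ b @v18: history=[(4, 13), (6, 3), (10, 13), (16, 1)] -> pick v16 -> 1
v19: WRITE d=15  (d history now [(2, 10), (8, 16), (14, 9), (15, 16), (19, 15)])
v20: WRITE c=16  (c history now [(1, 5), (3, 9), (7, 11), (9, 1), (11, 13), (12, 15), (13, 5), (20, 16)])

Answer: NONE
13
NONE
3
16
13
1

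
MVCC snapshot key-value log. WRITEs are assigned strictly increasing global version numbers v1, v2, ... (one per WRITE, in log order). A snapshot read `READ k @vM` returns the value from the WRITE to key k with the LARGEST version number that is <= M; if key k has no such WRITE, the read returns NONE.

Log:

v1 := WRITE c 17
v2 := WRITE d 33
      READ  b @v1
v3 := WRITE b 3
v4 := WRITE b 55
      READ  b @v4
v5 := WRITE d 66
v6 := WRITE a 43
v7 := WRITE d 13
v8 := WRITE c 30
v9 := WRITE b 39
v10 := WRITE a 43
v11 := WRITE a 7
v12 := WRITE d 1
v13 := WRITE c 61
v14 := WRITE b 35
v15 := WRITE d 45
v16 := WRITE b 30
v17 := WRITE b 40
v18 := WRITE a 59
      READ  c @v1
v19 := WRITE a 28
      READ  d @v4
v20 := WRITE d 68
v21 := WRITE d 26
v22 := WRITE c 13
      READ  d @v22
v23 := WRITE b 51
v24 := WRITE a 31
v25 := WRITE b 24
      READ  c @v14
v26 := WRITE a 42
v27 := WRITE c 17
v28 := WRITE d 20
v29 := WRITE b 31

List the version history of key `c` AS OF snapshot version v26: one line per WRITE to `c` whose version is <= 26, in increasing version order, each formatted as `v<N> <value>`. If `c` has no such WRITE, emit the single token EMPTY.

Answer: v1 17
v8 30
v13 61
v22 13

Derivation:
Scan writes for key=c with version <= 26:
  v1 WRITE c 17 -> keep
  v2 WRITE d 33 -> skip
  v3 WRITE b 3 -> skip
  v4 WRITE b 55 -> skip
  v5 WRITE d 66 -> skip
  v6 WRITE a 43 -> skip
  v7 WRITE d 13 -> skip
  v8 WRITE c 30 -> keep
  v9 WRITE b 39 -> skip
  v10 WRITE a 43 -> skip
  v11 WRITE a 7 -> skip
  v12 WRITE d 1 -> skip
  v13 WRITE c 61 -> keep
  v14 WRITE b 35 -> skip
  v15 WRITE d 45 -> skip
  v16 WRITE b 30 -> skip
  v17 WRITE b 40 -> skip
  v18 WRITE a 59 -> skip
  v19 WRITE a 28 -> skip
  v20 WRITE d 68 -> skip
  v21 WRITE d 26 -> skip
  v22 WRITE c 13 -> keep
  v23 WRITE b 51 -> skip
  v24 WRITE a 31 -> skip
  v25 WRITE b 24 -> skip
  v26 WRITE a 42 -> skip
  v27 WRITE c 17 -> drop (> snap)
  v28 WRITE d 20 -> skip
  v29 WRITE b 31 -> skip
Collected: [(1, 17), (8, 30), (13, 61), (22, 13)]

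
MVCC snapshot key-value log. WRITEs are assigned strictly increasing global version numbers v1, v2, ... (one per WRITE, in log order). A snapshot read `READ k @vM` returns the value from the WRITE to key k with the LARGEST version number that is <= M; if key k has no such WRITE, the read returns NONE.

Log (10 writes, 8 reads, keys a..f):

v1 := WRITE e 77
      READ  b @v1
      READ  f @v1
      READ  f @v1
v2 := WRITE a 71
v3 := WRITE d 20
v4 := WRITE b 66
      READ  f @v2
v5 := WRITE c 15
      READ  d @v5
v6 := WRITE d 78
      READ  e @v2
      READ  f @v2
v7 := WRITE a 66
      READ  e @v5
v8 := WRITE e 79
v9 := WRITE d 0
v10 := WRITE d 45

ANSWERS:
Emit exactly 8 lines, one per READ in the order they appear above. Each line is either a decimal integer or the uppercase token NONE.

v1: WRITE e=77  (e history now [(1, 77)])
READ b @v1: history=[] -> no version <= 1 -> NONE
READ f @v1: history=[] -> no version <= 1 -> NONE
READ f @v1: history=[] -> no version <= 1 -> NONE
v2: WRITE a=71  (a history now [(2, 71)])
v3: WRITE d=20  (d history now [(3, 20)])
v4: WRITE b=66  (b history now [(4, 66)])
READ f @v2: history=[] -> no version <= 2 -> NONE
v5: WRITE c=15  (c history now [(5, 15)])
READ d @v5: history=[(3, 20)] -> pick v3 -> 20
v6: WRITE d=78  (d history now [(3, 20), (6, 78)])
READ e @v2: history=[(1, 77)] -> pick v1 -> 77
READ f @v2: history=[] -> no version <= 2 -> NONE
v7: WRITE a=66  (a history now [(2, 71), (7, 66)])
READ e @v5: history=[(1, 77)] -> pick v1 -> 77
v8: WRITE e=79  (e history now [(1, 77), (8, 79)])
v9: WRITE d=0  (d history now [(3, 20), (6, 78), (9, 0)])
v10: WRITE d=45  (d history now [(3, 20), (6, 78), (9, 0), (10, 45)])

Answer: NONE
NONE
NONE
NONE
20
77
NONE
77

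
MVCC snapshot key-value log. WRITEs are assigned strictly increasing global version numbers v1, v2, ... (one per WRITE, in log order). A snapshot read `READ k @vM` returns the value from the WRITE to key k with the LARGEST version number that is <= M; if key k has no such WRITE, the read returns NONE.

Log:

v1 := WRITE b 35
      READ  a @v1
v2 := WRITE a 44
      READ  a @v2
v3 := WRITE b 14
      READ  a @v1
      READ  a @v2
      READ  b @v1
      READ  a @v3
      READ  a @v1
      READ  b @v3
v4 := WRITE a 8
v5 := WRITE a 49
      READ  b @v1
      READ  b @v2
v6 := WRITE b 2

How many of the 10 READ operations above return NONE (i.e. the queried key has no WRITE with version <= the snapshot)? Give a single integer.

v1: WRITE b=35  (b history now [(1, 35)])
READ a @v1: history=[] -> no version <= 1 -> NONE
v2: WRITE a=44  (a history now [(2, 44)])
READ a @v2: history=[(2, 44)] -> pick v2 -> 44
v3: WRITE b=14  (b history now [(1, 35), (3, 14)])
READ a @v1: history=[(2, 44)] -> no version <= 1 -> NONE
READ a @v2: history=[(2, 44)] -> pick v2 -> 44
READ b @v1: history=[(1, 35), (3, 14)] -> pick v1 -> 35
READ a @v3: history=[(2, 44)] -> pick v2 -> 44
READ a @v1: history=[(2, 44)] -> no version <= 1 -> NONE
READ b @v3: history=[(1, 35), (3, 14)] -> pick v3 -> 14
v4: WRITE a=8  (a history now [(2, 44), (4, 8)])
v5: WRITE a=49  (a history now [(2, 44), (4, 8), (5, 49)])
READ b @v1: history=[(1, 35), (3, 14)] -> pick v1 -> 35
READ b @v2: history=[(1, 35), (3, 14)] -> pick v1 -> 35
v6: WRITE b=2  (b history now [(1, 35), (3, 14), (6, 2)])
Read results in order: ['NONE', '44', 'NONE', '44', '35', '44', 'NONE', '14', '35', '35']
NONE count = 3

Answer: 3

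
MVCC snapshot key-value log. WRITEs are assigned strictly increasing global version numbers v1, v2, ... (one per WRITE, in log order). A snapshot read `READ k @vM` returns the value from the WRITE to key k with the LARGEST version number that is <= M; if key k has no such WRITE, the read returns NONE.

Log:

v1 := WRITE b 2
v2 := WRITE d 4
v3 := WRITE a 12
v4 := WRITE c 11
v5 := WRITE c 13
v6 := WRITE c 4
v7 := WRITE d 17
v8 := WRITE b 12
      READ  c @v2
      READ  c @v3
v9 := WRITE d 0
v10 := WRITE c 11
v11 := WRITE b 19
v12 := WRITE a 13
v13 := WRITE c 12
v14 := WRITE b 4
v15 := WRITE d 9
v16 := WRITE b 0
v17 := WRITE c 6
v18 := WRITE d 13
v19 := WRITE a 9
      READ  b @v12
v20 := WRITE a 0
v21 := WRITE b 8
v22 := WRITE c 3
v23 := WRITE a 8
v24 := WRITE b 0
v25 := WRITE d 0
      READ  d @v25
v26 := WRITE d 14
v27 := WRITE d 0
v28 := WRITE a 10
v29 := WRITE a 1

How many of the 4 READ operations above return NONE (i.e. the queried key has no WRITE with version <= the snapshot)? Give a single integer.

v1: WRITE b=2  (b history now [(1, 2)])
v2: WRITE d=4  (d history now [(2, 4)])
v3: WRITE a=12  (a history now [(3, 12)])
v4: WRITE c=11  (c history now [(4, 11)])
v5: WRITE c=13  (c history now [(4, 11), (5, 13)])
v6: WRITE c=4  (c history now [(4, 11), (5, 13), (6, 4)])
v7: WRITE d=17  (d history now [(2, 4), (7, 17)])
v8: WRITE b=12  (b history now [(1, 2), (8, 12)])
READ c @v2: history=[(4, 11), (5, 13), (6, 4)] -> no version <= 2 -> NONE
READ c @v3: history=[(4, 11), (5, 13), (6, 4)] -> no version <= 3 -> NONE
v9: WRITE d=0  (d history now [(2, 4), (7, 17), (9, 0)])
v10: WRITE c=11  (c history now [(4, 11), (5, 13), (6, 4), (10, 11)])
v11: WRITE b=19  (b history now [(1, 2), (8, 12), (11, 19)])
v12: WRITE a=13  (a history now [(3, 12), (12, 13)])
v13: WRITE c=12  (c history now [(4, 11), (5, 13), (6, 4), (10, 11), (13, 12)])
v14: WRITE b=4  (b history now [(1, 2), (8, 12), (11, 19), (14, 4)])
v15: WRITE d=9  (d history now [(2, 4), (7, 17), (9, 0), (15, 9)])
v16: WRITE b=0  (b history now [(1, 2), (8, 12), (11, 19), (14, 4), (16, 0)])
v17: WRITE c=6  (c history now [(4, 11), (5, 13), (6, 4), (10, 11), (13, 12), (17, 6)])
v18: WRITE d=13  (d history now [(2, 4), (7, 17), (9, 0), (15, 9), (18, 13)])
v19: WRITE a=9  (a history now [(3, 12), (12, 13), (19, 9)])
READ b @v12: history=[(1, 2), (8, 12), (11, 19), (14, 4), (16, 0)] -> pick v11 -> 19
v20: WRITE a=0  (a history now [(3, 12), (12, 13), (19, 9), (20, 0)])
v21: WRITE b=8  (b history now [(1, 2), (8, 12), (11, 19), (14, 4), (16, 0), (21, 8)])
v22: WRITE c=3  (c history now [(4, 11), (5, 13), (6, 4), (10, 11), (13, 12), (17, 6), (22, 3)])
v23: WRITE a=8  (a history now [(3, 12), (12, 13), (19, 9), (20, 0), (23, 8)])
v24: WRITE b=0  (b history now [(1, 2), (8, 12), (11, 19), (14, 4), (16, 0), (21, 8), (24, 0)])
v25: WRITE d=0  (d history now [(2, 4), (7, 17), (9, 0), (15, 9), (18, 13), (25, 0)])
READ d @v25: history=[(2, 4), (7, 17), (9, 0), (15, 9), (18, 13), (25, 0)] -> pick v25 -> 0
v26: WRITE d=14  (d history now [(2, 4), (7, 17), (9, 0), (15, 9), (18, 13), (25, 0), (26, 14)])
v27: WRITE d=0  (d history now [(2, 4), (7, 17), (9, 0), (15, 9), (18, 13), (25, 0), (26, 14), (27, 0)])
v28: WRITE a=10  (a history now [(3, 12), (12, 13), (19, 9), (20, 0), (23, 8), (28, 10)])
v29: WRITE a=1  (a history now [(3, 12), (12, 13), (19, 9), (20, 0), (23, 8), (28, 10), (29, 1)])
Read results in order: ['NONE', 'NONE', '19', '0']
NONE count = 2

Answer: 2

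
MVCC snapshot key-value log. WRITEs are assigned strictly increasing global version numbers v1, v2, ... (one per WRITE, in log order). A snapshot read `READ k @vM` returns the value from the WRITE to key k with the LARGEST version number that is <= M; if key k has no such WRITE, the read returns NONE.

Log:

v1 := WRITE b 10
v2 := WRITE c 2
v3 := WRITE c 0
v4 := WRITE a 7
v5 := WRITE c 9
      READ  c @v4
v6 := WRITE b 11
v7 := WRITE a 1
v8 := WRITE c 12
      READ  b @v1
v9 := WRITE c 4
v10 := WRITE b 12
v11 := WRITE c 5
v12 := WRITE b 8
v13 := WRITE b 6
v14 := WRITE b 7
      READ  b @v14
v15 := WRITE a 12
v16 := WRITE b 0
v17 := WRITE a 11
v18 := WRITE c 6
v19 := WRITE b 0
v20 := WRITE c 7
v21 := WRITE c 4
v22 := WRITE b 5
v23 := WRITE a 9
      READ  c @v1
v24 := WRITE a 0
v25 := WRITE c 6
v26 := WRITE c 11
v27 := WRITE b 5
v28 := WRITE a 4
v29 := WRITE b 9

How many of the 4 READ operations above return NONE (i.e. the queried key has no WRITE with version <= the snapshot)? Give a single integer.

Answer: 1

Derivation:
v1: WRITE b=10  (b history now [(1, 10)])
v2: WRITE c=2  (c history now [(2, 2)])
v3: WRITE c=0  (c history now [(2, 2), (3, 0)])
v4: WRITE a=7  (a history now [(4, 7)])
v5: WRITE c=9  (c history now [(2, 2), (3, 0), (5, 9)])
READ c @v4: history=[(2, 2), (3, 0), (5, 9)] -> pick v3 -> 0
v6: WRITE b=11  (b history now [(1, 10), (6, 11)])
v7: WRITE a=1  (a history now [(4, 7), (7, 1)])
v8: WRITE c=12  (c history now [(2, 2), (3, 0), (5, 9), (8, 12)])
READ b @v1: history=[(1, 10), (6, 11)] -> pick v1 -> 10
v9: WRITE c=4  (c history now [(2, 2), (3, 0), (5, 9), (8, 12), (9, 4)])
v10: WRITE b=12  (b history now [(1, 10), (6, 11), (10, 12)])
v11: WRITE c=5  (c history now [(2, 2), (3, 0), (5, 9), (8, 12), (9, 4), (11, 5)])
v12: WRITE b=8  (b history now [(1, 10), (6, 11), (10, 12), (12, 8)])
v13: WRITE b=6  (b history now [(1, 10), (6, 11), (10, 12), (12, 8), (13, 6)])
v14: WRITE b=7  (b history now [(1, 10), (6, 11), (10, 12), (12, 8), (13, 6), (14, 7)])
READ b @v14: history=[(1, 10), (6, 11), (10, 12), (12, 8), (13, 6), (14, 7)] -> pick v14 -> 7
v15: WRITE a=12  (a history now [(4, 7), (7, 1), (15, 12)])
v16: WRITE b=0  (b history now [(1, 10), (6, 11), (10, 12), (12, 8), (13, 6), (14, 7), (16, 0)])
v17: WRITE a=11  (a history now [(4, 7), (7, 1), (15, 12), (17, 11)])
v18: WRITE c=6  (c history now [(2, 2), (3, 0), (5, 9), (8, 12), (9, 4), (11, 5), (18, 6)])
v19: WRITE b=0  (b history now [(1, 10), (6, 11), (10, 12), (12, 8), (13, 6), (14, 7), (16, 0), (19, 0)])
v20: WRITE c=7  (c history now [(2, 2), (3, 0), (5, 9), (8, 12), (9, 4), (11, 5), (18, 6), (20, 7)])
v21: WRITE c=4  (c history now [(2, 2), (3, 0), (5, 9), (8, 12), (9, 4), (11, 5), (18, 6), (20, 7), (21, 4)])
v22: WRITE b=5  (b history now [(1, 10), (6, 11), (10, 12), (12, 8), (13, 6), (14, 7), (16, 0), (19, 0), (22, 5)])
v23: WRITE a=9  (a history now [(4, 7), (7, 1), (15, 12), (17, 11), (23, 9)])
READ c @v1: history=[(2, 2), (3, 0), (5, 9), (8, 12), (9, 4), (11, 5), (18, 6), (20, 7), (21, 4)] -> no version <= 1 -> NONE
v24: WRITE a=0  (a history now [(4, 7), (7, 1), (15, 12), (17, 11), (23, 9), (24, 0)])
v25: WRITE c=6  (c history now [(2, 2), (3, 0), (5, 9), (8, 12), (9, 4), (11, 5), (18, 6), (20, 7), (21, 4), (25, 6)])
v26: WRITE c=11  (c history now [(2, 2), (3, 0), (5, 9), (8, 12), (9, 4), (11, 5), (18, 6), (20, 7), (21, 4), (25, 6), (26, 11)])
v27: WRITE b=5  (b history now [(1, 10), (6, 11), (10, 12), (12, 8), (13, 6), (14, 7), (16, 0), (19, 0), (22, 5), (27, 5)])
v28: WRITE a=4  (a history now [(4, 7), (7, 1), (15, 12), (17, 11), (23, 9), (24, 0), (28, 4)])
v29: WRITE b=9  (b history now [(1, 10), (6, 11), (10, 12), (12, 8), (13, 6), (14, 7), (16, 0), (19, 0), (22, 5), (27, 5), (29, 9)])
Read results in order: ['0', '10', '7', 'NONE']
NONE count = 1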